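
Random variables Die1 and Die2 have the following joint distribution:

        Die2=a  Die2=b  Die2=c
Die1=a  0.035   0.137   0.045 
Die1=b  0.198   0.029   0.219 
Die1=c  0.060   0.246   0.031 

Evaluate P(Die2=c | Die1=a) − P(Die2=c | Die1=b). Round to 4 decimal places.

P(Die1=a) = 0.035 + 0.137 + 0.045 = 0.217; P(Die2=c | Die1=a) = 0.045/0.217 = 0.20737.
P(Die1=b) = 0.198 + 0.029 + 0.219 = 0.446; P(Die2=c | Die1=b) = 0.219/0.446 = 0.49103.
Difference = -0.2837.

-0.2837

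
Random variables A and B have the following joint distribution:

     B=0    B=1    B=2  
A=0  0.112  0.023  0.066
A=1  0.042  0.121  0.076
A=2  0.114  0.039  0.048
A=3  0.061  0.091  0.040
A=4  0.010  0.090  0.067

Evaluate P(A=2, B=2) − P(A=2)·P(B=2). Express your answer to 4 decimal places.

-0.0117

P(A=2) = 0.114 + 0.039 + 0.048 = 0.201.
P(B=2) = 0.066 + 0.076 + 0.048 + 0.040 + 0.067 = 0.297.
P(A=2, B=2) − P(A=2)P(B=2) = 0.048 − 0.201×0.297 = -0.0117.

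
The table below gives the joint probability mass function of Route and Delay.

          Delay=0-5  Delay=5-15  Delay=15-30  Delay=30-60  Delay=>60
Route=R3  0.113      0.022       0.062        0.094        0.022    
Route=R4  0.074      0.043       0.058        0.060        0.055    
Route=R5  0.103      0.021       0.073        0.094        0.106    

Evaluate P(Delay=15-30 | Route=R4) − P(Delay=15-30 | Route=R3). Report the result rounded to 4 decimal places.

0.0019

P(Route=R4) = 0.074 + 0.043 + 0.058 + 0.060 + 0.055 = 0.290; P(Delay=15-30 | Route=R4) = 0.058/0.290 = 0.20000.
P(Route=R3) = 0.113 + 0.022 + 0.062 + 0.094 + 0.022 = 0.313; P(Delay=15-30 | Route=R3) = 0.062/0.313 = 0.19808.
Difference = 0.0019.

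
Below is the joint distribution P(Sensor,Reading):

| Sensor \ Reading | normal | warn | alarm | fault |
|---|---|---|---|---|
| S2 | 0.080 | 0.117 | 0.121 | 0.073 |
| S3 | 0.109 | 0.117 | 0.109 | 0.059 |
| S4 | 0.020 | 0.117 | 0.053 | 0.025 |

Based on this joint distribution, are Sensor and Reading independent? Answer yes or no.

no

P(Sensor=S4) = 0.215 and P(Reading=warn) = 0.351, so their product is 0.07547, but P(Sensor=S4, Reading=warn) = 0.117. Since these differ, Sensor and Reading are not independent.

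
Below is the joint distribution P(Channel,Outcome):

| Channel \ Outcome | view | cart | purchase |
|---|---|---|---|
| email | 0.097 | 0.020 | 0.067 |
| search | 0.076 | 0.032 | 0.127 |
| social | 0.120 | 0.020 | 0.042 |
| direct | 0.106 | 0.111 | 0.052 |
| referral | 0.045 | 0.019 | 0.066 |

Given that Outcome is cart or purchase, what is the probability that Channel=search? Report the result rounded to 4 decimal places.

0.2860

P(Outcome=cart) = 0.020 + 0.032 + 0.020 + 0.111 + 0.019 = 0.202.
P(Outcome=purchase) = 0.067 + 0.127 + 0.042 + 0.052 + 0.066 = 0.354.
P(Outcome ∈ {cart, purchase}) = 0.202 + 0.354 = 0.556; P(Channel=search, Outcome ∈ {cart, purchase}) = 0.032 + 0.127 = 0.159.
P(Channel=search | Outcome ∈ {cart, purchase}) = 0.159/0.556 = 0.2860.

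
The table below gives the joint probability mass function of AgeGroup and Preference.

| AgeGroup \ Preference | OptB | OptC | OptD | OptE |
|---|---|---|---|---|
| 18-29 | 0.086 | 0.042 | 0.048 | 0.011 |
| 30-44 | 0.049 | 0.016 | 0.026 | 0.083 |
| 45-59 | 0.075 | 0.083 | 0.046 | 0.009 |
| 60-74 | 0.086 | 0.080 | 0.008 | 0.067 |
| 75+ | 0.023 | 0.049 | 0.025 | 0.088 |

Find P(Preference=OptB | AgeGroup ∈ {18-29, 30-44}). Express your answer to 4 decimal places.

P(AgeGroup=18-29) = 0.086 + 0.042 + 0.048 + 0.011 = 0.187.
P(AgeGroup=30-44) = 0.049 + 0.016 + 0.026 + 0.083 = 0.174.
P(AgeGroup ∈ {18-29, 30-44}) = 0.187 + 0.174 = 0.361; P(Preference=OptB, AgeGroup ∈ {18-29, 30-44}) = 0.086 + 0.049 = 0.135.
P(Preference=OptB | AgeGroup ∈ {18-29, 30-44}) = 0.135/0.361 = 0.3740.

0.3740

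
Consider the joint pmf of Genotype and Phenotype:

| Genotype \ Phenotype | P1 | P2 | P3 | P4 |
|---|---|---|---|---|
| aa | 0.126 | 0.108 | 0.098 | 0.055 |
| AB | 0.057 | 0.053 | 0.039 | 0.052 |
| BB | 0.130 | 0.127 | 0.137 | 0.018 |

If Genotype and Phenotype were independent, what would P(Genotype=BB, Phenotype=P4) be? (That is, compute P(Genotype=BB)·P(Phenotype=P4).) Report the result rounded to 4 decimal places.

P(Genotype=BB) = 0.130 + 0.127 + 0.137 + 0.018 = 0.412.
P(Phenotype=P4) = 0.055 + 0.052 + 0.018 = 0.125.
Product: 0.412 × 0.125 = 0.0515.

0.0515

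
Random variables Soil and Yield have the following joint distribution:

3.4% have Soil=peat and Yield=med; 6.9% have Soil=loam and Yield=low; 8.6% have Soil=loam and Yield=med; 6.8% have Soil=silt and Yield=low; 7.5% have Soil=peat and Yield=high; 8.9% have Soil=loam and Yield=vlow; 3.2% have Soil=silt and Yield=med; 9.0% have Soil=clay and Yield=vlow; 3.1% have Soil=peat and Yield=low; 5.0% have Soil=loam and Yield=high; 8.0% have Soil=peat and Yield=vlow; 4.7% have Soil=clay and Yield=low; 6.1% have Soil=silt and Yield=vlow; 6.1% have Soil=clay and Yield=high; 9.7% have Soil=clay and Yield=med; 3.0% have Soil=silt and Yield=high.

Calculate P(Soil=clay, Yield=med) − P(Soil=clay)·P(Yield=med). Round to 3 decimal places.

P(Soil=clay) = 0.090 + 0.047 + 0.097 + 0.061 = 0.295.
P(Yield=med) = 0.086 + 0.097 + 0.032 + 0.034 = 0.249.
P(Soil=clay, Yield=med) − P(Soil=clay)P(Yield=med) = 0.097 − 0.295×0.249 = 0.024.

0.024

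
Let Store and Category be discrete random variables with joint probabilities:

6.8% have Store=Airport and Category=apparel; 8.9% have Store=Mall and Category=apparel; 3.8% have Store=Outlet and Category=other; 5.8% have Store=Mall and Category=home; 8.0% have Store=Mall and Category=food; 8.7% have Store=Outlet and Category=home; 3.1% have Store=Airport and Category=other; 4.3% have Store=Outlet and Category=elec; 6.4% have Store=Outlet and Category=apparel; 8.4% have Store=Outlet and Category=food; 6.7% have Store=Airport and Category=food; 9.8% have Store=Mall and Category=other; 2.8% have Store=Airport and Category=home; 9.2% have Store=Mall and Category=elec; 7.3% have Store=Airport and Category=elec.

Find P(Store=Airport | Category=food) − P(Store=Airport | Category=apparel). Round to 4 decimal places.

-0.0176

P(Category=food) = 0.080 + 0.067 + 0.084 = 0.231; P(Store=Airport | Category=food) = 0.067/0.231 = 0.29004.
P(Category=apparel) = 0.089 + 0.068 + 0.064 = 0.221; P(Store=Airport | Category=apparel) = 0.068/0.221 = 0.30769.
Difference = -0.0176.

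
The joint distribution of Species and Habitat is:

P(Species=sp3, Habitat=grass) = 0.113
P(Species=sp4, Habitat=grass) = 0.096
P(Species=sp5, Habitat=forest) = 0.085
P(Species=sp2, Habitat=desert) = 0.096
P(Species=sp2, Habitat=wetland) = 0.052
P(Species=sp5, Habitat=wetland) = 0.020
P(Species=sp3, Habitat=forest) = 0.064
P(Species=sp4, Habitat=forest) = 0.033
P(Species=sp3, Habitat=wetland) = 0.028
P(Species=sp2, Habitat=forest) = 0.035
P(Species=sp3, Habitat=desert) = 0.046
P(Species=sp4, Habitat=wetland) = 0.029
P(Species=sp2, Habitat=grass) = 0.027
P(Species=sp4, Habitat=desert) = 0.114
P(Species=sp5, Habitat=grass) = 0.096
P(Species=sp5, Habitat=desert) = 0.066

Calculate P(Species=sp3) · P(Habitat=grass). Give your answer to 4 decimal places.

P(Species=sp3) = 0.064 + 0.113 + 0.028 + 0.046 = 0.251.
P(Habitat=grass) = 0.027 + 0.113 + 0.096 + 0.096 = 0.332.
Product: 0.251 × 0.332 = 0.0833.

0.0833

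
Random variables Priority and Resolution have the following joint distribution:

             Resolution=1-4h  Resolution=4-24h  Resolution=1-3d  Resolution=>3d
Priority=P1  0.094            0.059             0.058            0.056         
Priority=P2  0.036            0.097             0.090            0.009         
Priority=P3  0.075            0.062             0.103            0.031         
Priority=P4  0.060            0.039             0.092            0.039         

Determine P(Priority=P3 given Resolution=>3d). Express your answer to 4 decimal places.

0.2296

P(Resolution=>3d) = 0.056 + 0.009 + 0.031 + 0.039 = 0.135.
P(Priority=P3 | Resolution=>3d) = 0.031/0.135 = 0.2296.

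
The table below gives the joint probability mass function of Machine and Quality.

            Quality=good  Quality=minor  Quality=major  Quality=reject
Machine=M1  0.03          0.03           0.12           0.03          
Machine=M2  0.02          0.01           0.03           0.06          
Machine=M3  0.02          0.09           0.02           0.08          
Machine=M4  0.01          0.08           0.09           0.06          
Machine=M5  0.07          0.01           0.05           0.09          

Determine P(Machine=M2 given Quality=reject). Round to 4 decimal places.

P(Quality=reject) = 0.03 + 0.06 + 0.08 + 0.06 + 0.09 = 0.32.
P(Machine=M2 | Quality=reject) = 0.06/0.32 = 0.1875.

0.1875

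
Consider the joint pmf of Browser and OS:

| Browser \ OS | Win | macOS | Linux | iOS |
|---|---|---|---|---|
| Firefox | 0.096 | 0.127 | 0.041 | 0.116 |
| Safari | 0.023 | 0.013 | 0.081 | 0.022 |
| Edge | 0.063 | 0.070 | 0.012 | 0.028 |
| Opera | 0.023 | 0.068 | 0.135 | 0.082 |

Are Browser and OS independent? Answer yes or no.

P(Browser=Firefox) = 0.380 and P(OS=Linux) = 0.269, so their product is 0.10222, but P(Browser=Firefox, OS=Linux) = 0.041. Since these differ, Browser and OS are not independent.

no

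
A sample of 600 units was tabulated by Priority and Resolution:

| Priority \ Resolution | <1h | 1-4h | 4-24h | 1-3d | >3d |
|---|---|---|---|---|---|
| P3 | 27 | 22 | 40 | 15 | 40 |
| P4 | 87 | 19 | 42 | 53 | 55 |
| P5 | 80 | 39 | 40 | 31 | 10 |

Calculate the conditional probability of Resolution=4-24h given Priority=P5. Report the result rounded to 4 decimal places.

Total with Priority=P5: 80 + 39 + 40 + 31 + 10 = 200.
P(Resolution=4-24h | Priority=P5) = 40/200 = 0.2000.

0.2000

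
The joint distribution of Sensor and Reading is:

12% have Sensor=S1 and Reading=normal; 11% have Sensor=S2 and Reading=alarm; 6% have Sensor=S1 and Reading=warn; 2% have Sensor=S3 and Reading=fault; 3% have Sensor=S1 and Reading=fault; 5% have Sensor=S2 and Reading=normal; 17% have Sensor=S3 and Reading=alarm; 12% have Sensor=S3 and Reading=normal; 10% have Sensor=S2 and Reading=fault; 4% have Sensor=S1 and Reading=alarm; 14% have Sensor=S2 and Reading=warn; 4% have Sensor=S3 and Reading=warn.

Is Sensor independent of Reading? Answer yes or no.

no

P(Sensor=S2) = 0.40 and P(Reading=normal) = 0.29, so their product is 0.1160, but P(Sensor=S2, Reading=normal) = 0.05. Since these differ, Sensor and Reading are not independent.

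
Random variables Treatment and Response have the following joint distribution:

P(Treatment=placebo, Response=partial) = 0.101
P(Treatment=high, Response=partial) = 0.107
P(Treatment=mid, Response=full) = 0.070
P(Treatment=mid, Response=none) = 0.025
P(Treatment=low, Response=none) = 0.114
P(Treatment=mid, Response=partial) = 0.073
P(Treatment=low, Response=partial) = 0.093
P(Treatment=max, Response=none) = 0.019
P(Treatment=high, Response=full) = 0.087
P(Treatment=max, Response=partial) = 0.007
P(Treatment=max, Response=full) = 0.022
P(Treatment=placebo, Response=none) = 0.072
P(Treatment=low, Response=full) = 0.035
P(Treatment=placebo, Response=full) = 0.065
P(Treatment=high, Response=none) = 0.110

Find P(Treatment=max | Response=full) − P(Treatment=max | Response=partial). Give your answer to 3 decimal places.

0.060

P(Response=full) = 0.065 + 0.035 + 0.070 + 0.087 + 0.022 = 0.279; P(Treatment=max | Response=full) = 0.022/0.279 = 0.0789.
P(Response=partial) = 0.101 + 0.093 + 0.073 + 0.107 + 0.007 = 0.381; P(Treatment=max | Response=partial) = 0.007/0.381 = 0.0184.
Difference = 0.060.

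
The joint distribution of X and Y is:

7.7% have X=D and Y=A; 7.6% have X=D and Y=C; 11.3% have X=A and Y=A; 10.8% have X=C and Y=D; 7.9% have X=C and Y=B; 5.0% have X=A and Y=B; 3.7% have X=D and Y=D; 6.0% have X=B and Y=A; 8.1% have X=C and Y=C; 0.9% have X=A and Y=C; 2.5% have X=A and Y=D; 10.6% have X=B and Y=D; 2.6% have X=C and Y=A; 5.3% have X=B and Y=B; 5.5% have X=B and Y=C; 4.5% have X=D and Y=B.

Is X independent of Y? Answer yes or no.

P(X=A) = 0.197 and P(Y=A) = 0.276, so their product is 0.05437, but P(X=A, Y=A) = 0.113. Since these differ, X and Y are not independent.

no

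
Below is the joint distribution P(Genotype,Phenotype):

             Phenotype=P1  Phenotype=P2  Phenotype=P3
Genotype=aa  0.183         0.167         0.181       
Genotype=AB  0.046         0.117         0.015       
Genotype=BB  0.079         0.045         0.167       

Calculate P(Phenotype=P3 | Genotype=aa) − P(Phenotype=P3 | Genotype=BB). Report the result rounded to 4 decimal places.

-0.2330

P(Genotype=aa) = 0.183 + 0.167 + 0.181 = 0.531; P(Phenotype=P3 | Genotype=aa) = 0.181/0.531 = 0.34087.
P(Genotype=BB) = 0.079 + 0.045 + 0.167 = 0.291; P(Phenotype=P3 | Genotype=BB) = 0.167/0.291 = 0.57388.
Difference = -0.2330.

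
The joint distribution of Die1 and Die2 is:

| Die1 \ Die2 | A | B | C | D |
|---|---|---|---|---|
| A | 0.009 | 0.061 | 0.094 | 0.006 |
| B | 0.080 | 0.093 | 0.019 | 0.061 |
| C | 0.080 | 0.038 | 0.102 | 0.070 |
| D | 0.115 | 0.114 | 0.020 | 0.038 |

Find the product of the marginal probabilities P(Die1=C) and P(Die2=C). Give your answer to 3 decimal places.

0.068

P(Die1=C) = 0.080 + 0.038 + 0.102 + 0.070 = 0.290.
P(Die2=C) = 0.094 + 0.019 + 0.102 + 0.020 = 0.235.
Product: 0.290 × 0.235 = 0.068.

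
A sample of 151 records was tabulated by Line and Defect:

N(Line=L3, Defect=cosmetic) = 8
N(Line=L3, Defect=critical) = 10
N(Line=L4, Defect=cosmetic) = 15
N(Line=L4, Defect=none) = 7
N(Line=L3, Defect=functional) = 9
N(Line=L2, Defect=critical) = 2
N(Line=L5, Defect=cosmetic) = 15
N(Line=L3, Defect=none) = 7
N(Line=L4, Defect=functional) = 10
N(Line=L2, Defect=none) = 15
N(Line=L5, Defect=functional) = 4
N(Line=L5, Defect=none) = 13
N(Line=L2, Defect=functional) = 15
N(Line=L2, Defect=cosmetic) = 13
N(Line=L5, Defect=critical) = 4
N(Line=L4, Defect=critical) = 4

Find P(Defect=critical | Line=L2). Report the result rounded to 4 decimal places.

Total with Line=L2: 15 + 13 + 15 + 2 = 45.
P(Defect=critical | Line=L2) = 2/45 = 0.0444.

0.0444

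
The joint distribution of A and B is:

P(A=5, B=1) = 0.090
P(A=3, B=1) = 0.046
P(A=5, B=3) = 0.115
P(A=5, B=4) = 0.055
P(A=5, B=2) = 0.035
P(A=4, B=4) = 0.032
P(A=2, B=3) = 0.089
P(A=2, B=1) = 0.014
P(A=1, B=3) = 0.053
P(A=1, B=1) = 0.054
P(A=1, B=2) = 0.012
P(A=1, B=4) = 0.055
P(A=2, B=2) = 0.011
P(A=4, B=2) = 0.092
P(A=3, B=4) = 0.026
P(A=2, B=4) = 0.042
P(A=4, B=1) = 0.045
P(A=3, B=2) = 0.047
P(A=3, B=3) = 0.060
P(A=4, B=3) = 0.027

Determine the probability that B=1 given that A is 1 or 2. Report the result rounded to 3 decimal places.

P(A=1) = 0.054 + 0.012 + 0.053 + 0.055 = 0.174.
P(A=2) = 0.014 + 0.011 + 0.089 + 0.042 = 0.156.
P(A ∈ {1, 2}) = 0.174 + 0.156 = 0.330; P(B=1, A ∈ {1, 2}) = 0.054 + 0.014 = 0.068.
P(B=1 | A ∈ {1, 2}) = 0.068/0.330 = 0.206.

0.206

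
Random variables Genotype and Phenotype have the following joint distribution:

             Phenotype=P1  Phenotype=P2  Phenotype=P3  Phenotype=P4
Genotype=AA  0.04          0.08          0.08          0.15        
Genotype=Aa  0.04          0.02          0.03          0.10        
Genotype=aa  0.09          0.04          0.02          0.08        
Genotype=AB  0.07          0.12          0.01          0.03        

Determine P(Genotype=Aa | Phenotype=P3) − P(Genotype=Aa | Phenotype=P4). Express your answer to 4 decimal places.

P(Phenotype=P3) = 0.08 + 0.03 + 0.02 + 0.01 = 0.14; P(Genotype=Aa | Phenotype=P3) = 0.03/0.14 = 0.21429.
P(Phenotype=P4) = 0.15 + 0.10 + 0.08 + 0.03 = 0.36; P(Genotype=Aa | Phenotype=P4) = 0.10/0.36 = 0.27778.
Difference = -0.0635.

-0.0635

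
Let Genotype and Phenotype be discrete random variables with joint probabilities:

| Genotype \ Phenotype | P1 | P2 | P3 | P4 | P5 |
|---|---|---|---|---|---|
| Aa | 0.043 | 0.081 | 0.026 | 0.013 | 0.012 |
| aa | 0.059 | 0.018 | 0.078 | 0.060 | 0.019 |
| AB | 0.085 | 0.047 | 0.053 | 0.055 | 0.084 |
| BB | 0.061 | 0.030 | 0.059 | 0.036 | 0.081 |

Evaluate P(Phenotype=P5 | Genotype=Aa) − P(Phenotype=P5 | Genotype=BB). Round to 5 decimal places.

-0.23480

P(Genotype=Aa) = 0.043 + 0.081 + 0.026 + 0.013 + 0.012 = 0.175; P(Phenotype=P5 | Genotype=Aa) = 0.012/0.175 = 0.068571.
P(Genotype=BB) = 0.061 + 0.030 + 0.059 + 0.036 + 0.081 = 0.267; P(Phenotype=P5 | Genotype=BB) = 0.081/0.267 = 0.303371.
Difference = -0.23480.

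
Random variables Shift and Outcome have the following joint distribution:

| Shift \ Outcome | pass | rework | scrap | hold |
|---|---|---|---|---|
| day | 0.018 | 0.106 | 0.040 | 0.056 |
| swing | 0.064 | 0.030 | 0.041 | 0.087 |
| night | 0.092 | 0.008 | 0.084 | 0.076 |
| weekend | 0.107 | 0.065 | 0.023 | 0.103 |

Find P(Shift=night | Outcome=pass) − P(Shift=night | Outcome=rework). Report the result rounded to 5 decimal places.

0.28912

P(Outcome=pass) = 0.018 + 0.064 + 0.092 + 0.107 = 0.281; P(Shift=night | Outcome=pass) = 0.092/0.281 = 0.327402.
P(Outcome=rework) = 0.106 + 0.030 + 0.008 + 0.065 = 0.209; P(Shift=night | Outcome=rework) = 0.008/0.209 = 0.038278.
Difference = 0.28912.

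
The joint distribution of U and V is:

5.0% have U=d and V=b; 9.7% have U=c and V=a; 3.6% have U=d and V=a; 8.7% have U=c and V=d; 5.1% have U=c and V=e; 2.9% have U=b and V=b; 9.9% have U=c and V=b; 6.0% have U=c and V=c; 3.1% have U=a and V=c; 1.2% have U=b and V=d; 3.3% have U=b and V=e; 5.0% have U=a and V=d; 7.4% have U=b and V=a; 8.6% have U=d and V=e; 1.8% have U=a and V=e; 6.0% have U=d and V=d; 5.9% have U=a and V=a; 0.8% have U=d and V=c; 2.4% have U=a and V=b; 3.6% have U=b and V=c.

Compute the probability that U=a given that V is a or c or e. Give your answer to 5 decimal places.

P(V=a) = 0.059 + 0.074 + 0.097 + 0.036 = 0.266.
P(V=c) = 0.031 + 0.036 + 0.060 + 0.008 = 0.135.
P(V=e) = 0.018 + 0.033 + 0.051 + 0.086 = 0.188.
P(V ∈ {a, c, e}) = 0.266 + 0.135 + 0.188 = 0.589; P(U=a, V ∈ {a, c, e}) = 0.059 + 0.031 + 0.018 = 0.108.
P(U=a | V ∈ {a, c, e}) = 0.108/0.589 = 0.18336.

0.18336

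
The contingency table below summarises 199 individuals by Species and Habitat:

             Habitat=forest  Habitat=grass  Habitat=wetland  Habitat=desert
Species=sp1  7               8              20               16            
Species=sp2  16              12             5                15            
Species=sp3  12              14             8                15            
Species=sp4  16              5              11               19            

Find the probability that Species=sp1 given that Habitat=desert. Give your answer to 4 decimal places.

Total with Habitat=desert: 16 + 15 + 15 + 19 = 65.
P(Species=sp1 | Habitat=desert) = 16/65 = 0.2462.

0.2462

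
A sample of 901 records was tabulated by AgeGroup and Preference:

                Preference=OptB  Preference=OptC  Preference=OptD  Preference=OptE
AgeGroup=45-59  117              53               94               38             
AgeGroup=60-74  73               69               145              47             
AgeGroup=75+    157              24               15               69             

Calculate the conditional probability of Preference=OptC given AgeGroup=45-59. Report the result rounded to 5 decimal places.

Total with AgeGroup=45-59: 117 + 53 + 94 + 38 = 302.
P(Preference=OptC | AgeGroup=45-59) = 53/302 = 0.17550.

0.17550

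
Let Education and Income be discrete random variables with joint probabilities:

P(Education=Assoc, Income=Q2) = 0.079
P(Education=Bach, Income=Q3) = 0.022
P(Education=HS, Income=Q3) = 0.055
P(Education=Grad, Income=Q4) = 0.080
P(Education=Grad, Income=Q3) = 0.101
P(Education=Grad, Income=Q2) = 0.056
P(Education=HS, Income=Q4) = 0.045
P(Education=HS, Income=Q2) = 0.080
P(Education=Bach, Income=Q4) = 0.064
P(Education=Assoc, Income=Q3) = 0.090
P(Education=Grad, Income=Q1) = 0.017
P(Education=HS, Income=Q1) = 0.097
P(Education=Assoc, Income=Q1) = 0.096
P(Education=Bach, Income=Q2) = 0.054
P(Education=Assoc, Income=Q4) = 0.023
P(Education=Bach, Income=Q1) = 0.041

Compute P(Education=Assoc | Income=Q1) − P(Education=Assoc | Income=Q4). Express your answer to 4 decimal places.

0.2740

P(Income=Q1) = 0.097 + 0.096 + 0.041 + 0.017 = 0.251; P(Education=Assoc | Income=Q1) = 0.096/0.251 = 0.38247.
P(Income=Q4) = 0.045 + 0.023 + 0.064 + 0.080 = 0.212; P(Education=Assoc | Income=Q4) = 0.023/0.212 = 0.10849.
Difference = 0.2740.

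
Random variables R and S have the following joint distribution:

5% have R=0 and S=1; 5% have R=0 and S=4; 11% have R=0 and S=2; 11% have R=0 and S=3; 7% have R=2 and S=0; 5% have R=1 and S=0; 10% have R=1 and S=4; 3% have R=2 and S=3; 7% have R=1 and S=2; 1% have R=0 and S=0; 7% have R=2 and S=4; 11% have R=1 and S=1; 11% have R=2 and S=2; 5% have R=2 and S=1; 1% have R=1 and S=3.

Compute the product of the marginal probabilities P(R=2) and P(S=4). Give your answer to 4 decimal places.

P(R=2) = 0.07 + 0.05 + 0.11 + 0.03 + 0.07 = 0.33.
P(S=4) = 0.05 + 0.10 + 0.07 = 0.22.
Product: 0.33 × 0.22 = 0.0726.

0.0726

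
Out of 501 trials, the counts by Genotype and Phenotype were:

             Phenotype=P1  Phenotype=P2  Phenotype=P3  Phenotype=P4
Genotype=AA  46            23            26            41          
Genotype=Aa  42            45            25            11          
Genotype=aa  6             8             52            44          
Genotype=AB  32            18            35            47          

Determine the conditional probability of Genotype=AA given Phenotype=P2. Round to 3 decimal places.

0.245

Total with Phenotype=P2: 23 + 45 + 8 + 18 = 94.
P(Genotype=AA | Phenotype=P2) = 23/94 = 0.245.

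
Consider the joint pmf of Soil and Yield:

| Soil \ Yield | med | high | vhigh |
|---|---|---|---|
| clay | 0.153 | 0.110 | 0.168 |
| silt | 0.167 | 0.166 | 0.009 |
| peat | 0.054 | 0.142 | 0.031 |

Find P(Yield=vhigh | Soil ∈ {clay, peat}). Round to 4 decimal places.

P(Soil=clay) = 0.153 + 0.110 + 0.168 = 0.431.
P(Soil=peat) = 0.054 + 0.142 + 0.031 = 0.227.
P(Soil ∈ {clay, peat}) = 0.431 + 0.227 = 0.658; P(Yield=vhigh, Soil ∈ {clay, peat}) = 0.168 + 0.031 = 0.199.
P(Yield=vhigh | Soil ∈ {clay, peat}) = 0.199/0.658 = 0.3024.

0.3024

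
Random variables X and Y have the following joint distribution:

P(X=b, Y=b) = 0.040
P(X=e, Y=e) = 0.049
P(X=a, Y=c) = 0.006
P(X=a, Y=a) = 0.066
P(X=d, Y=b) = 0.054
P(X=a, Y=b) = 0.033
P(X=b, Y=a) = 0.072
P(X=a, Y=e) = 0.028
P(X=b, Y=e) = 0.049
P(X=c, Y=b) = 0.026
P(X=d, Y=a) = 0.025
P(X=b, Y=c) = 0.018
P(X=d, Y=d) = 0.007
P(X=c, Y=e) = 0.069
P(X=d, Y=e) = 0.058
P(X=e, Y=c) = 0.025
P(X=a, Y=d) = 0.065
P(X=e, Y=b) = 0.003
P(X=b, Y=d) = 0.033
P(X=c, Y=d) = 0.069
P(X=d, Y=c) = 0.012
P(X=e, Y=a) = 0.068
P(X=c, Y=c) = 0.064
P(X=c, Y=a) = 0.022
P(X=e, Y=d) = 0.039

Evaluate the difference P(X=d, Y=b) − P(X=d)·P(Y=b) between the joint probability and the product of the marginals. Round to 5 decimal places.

P(X=d) = 0.025 + 0.054 + 0.012 + 0.007 + 0.058 = 0.156.
P(Y=b) = 0.033 + 0.040 + 0.026 + 0.054 + 0.003 = 0.156.
P(X=d, Y=b) − P(X=d)P(Y=b) = 0.054 − 0.156×0.156 = 0.02966.

0.02966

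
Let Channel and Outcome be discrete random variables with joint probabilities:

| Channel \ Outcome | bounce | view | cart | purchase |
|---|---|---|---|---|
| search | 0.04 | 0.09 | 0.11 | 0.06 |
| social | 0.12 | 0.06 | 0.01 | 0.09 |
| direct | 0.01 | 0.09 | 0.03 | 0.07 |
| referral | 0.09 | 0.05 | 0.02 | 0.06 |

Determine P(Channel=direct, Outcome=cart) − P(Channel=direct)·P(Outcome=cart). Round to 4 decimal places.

-0.0040

P(Channel=direct) = 0.01 + 0.09 + 0.03 + 0.07 = 0.20.
P(Outcome=cart) = 0.11 + 0.01 + 0.03 + 0.02 = 0.17.
P(Channel=direct, Outcome=cart) − P(Channel=direct)P(Outcome=cart) = 0.03 − 0.20×0.17 = -0.0040.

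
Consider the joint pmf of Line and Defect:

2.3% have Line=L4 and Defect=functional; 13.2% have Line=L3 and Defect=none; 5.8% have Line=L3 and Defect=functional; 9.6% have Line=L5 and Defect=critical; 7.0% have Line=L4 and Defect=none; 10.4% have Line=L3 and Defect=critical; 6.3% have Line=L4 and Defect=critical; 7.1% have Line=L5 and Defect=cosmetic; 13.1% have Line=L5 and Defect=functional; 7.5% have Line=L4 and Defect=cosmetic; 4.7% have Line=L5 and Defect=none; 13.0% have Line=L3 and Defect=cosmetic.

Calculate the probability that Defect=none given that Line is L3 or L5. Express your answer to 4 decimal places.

0.2328

P(Line=L3) = 0.132 + 0.130 + 0.058 + 0.104 = 0.424.
P(Line=L5) = 0.047 + 0.071 + 0.131 + 0.096 = 0.345.
P(Line ∈ {L3, L5}) = 0.424 + 0.345 = 0.769; P(Defect=none, Line ∈ {L3, L5}) = 0.132 + 0.047 = 0.179.
P(Defect=none | Line ∈ {L3, L5}) = 0.179/0.769 = 0.2328.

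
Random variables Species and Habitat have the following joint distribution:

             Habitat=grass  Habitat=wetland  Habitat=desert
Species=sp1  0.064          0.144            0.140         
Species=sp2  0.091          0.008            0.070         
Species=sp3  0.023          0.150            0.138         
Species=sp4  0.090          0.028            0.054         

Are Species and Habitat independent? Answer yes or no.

P(Species=sp3) = 0.311 and P(Habitat=grass) = 0.268, so their product is 0.08335, but P(Species=sp3, Habitat=grass) = 0.023. Since these differ, Species and Habitat are not independent.

no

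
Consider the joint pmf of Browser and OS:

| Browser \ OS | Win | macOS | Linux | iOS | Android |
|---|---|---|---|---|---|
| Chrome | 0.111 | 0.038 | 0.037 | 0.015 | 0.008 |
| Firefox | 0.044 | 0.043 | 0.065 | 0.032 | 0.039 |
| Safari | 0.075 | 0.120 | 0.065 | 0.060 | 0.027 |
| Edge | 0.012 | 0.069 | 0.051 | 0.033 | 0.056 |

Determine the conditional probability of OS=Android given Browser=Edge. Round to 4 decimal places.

P(Browser=Edge) = 0.012 + 0.069 + 0.051 + 0.033 + 0.056 = 0.221.
P(OS=Android | Browser=Edge) = 0.056/0.221 = 0.2534.

0.2534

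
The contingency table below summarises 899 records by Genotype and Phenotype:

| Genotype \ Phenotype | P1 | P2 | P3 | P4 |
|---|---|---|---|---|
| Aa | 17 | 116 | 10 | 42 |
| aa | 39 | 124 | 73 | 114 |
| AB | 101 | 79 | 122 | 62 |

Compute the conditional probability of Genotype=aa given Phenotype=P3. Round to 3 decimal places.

0.356

Total with Phenotype=P3: 10 + 73 + 122 = 205.
P(Genotype=aa | Phenotype=P3) = 73/205 = 0.356.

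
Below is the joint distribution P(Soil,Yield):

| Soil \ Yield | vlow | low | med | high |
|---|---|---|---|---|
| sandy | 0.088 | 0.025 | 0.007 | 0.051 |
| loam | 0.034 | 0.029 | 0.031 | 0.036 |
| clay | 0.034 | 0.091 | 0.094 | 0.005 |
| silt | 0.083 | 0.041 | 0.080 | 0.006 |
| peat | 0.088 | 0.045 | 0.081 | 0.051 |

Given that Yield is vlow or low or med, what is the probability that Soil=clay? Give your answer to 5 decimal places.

P(Yield=vlow) = 0.088 + 0.034 + 0.034 + 0.083 + 0.088 = 0.327.
P(Yield=low) = 0.025 + 0.029 + 0.091 + 0.041 + 0.045 = 0.231.
P(Yield=med) = 0.007 + 0.031 + 0.094 + 0.080 + 0.081 = 0.293.
P(Yield ∈ {vlow, low, med}) = 0.327 + 0.231 + 0.293 = 0.851; P(Soil=clay, Yield ∈ {vlow, low, med}) = 0.034 + 0.091 + 0.094 = 0.219.
P(Soil=clay | Yield ∈ {vlow, low, med}) = 0.219/0.851 = 0.25734.

0.25734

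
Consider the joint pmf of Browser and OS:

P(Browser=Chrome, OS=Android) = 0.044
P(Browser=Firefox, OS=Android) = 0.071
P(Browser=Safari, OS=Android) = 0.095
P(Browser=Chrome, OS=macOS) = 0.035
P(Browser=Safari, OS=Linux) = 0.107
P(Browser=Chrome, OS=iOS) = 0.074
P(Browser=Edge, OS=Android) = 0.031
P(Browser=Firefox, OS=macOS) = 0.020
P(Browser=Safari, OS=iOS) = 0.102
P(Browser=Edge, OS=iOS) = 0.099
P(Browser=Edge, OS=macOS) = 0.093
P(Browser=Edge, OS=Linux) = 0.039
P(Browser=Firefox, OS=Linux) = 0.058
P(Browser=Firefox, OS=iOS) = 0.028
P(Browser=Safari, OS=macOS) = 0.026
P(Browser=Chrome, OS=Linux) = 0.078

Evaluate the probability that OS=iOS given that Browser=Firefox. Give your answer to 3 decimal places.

P(Browser=Firefox) = 0.020 + 0.058 + 0.028 + 0.071 = 0.177.
P(OS=iOS | Browser=Firefox) = 0.028/0.177 = 0.158.

0.158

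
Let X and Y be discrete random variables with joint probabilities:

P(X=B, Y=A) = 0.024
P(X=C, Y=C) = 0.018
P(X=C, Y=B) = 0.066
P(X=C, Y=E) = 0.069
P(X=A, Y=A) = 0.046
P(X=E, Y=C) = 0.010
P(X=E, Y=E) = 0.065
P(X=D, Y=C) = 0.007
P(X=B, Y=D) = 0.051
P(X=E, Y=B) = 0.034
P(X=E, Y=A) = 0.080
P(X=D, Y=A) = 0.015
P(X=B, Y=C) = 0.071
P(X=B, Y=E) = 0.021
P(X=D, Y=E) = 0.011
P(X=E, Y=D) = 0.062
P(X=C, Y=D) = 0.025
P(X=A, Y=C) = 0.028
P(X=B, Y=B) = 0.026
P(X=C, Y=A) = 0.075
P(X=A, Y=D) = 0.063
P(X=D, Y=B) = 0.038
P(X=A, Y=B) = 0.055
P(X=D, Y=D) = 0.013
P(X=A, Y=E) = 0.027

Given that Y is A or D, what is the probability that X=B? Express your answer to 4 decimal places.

0.1652

P(Y=A) = 0.046 + 0.024 + 0.075 + 0.015 + 0.080 = 0.240.
P(Y=D) = 0.063 + 0.051 + 0.025 + 0.013 + 0.062 = 0.214.
P(Y ∈ {A, D}) = 0.240 + 0.214 = 0.454; P(X=B, Y ∈ {A, D}) = 0.024 + 0.051 = 0.075.
P(X=B | Y ∈ {A, D}) = 0.075/0.454 = 0.1652.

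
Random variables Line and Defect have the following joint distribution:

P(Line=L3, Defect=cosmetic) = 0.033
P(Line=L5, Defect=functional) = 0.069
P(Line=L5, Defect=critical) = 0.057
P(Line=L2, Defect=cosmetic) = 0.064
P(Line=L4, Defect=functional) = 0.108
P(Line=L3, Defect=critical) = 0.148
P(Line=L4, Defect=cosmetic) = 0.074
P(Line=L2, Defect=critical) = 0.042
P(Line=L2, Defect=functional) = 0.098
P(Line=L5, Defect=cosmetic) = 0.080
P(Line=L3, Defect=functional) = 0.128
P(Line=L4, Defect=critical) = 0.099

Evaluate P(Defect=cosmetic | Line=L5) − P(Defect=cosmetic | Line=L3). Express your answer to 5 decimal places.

P(Line=L5) = 0.080 + 0.069 + 0.057 = 0.206; P(Defect=cosmetic | Line=L5) = 0.080/0.206 = 0.388350.
P(Line=L3) = 0.033 + 0.128 + 0.148 = 0.309; P(Defect=cosmetic | Line=L3) = 0.033/0.309 = 0.106796.
Difference = 0.28155.

0.28155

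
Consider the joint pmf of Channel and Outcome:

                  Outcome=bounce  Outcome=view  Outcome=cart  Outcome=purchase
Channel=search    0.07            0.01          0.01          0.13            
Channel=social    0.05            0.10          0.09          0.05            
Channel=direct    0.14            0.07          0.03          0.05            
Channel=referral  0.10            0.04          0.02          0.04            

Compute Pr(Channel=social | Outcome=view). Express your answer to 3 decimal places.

0.455

P(Outcome=view) = 0.01 + 0.10 + 0.07 + 0.04 = 0.22.
P(Channel=social | Outcome=view) = 0.10/0.22 = 0.455.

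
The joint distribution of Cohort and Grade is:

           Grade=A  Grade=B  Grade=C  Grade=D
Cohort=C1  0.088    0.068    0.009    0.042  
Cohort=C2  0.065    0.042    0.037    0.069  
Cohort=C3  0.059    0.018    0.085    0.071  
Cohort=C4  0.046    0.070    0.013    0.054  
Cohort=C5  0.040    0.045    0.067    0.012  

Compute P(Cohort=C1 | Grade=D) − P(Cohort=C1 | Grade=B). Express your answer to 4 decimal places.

P(Grade=D) = 0.042 + 0.069 + 0.071 + 0.054 + 0.012 = 0.248; P(Cohort=C1 | Grade=D) = 0.042/0.248 = 0.16935.
P(Grade=B) = 0.068 + 0.042 + 0.018 + 0.070 + 0.045 = 0.243; P(Cohort=C1 | Grade=B) = 0.068/0.243 = 0.27984.
Difference = -0.1105.

-0.1105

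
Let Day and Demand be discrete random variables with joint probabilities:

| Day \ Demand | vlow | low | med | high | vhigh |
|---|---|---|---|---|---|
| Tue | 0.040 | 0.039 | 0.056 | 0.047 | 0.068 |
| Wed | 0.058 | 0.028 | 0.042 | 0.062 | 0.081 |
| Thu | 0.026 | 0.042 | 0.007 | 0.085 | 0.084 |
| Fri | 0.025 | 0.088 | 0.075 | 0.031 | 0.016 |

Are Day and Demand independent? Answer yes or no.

no

P(Day=Fri) = 0.235 and P(Demand=vhigh) = 0.249, so their product is 0.05852, but P(Day=Fri, Demand=vhigh) = 0.016. Since these differ, Day and Demand are not independent.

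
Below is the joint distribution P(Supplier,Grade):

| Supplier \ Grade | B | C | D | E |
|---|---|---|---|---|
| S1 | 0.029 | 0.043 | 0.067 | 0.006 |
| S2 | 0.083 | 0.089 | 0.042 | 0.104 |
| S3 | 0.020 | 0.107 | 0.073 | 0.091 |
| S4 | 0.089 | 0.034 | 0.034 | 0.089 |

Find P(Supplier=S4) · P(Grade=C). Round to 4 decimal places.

P(Supplier=S4) = 0.089 + 0.034 + 0.034 + 0.089 = 0.246.
P(Grade=C) = 0.043 + 0.089 + 0.107 + 0.034 = 0.273.
Product: 0.246 × 0.273 = 0.0672.

0.0672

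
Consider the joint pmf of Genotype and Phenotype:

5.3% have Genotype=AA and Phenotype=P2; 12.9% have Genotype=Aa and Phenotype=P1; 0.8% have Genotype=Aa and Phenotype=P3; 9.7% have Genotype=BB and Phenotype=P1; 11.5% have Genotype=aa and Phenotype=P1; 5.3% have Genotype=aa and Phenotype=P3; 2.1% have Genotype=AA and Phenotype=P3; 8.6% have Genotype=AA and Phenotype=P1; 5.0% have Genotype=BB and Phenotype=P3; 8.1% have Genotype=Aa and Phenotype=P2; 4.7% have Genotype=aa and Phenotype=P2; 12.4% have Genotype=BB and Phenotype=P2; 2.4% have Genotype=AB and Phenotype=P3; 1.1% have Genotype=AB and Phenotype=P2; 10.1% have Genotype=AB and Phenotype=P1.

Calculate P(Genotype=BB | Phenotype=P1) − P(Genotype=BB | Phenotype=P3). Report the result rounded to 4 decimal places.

P(Phenotype=P1) = 0.086 + 0.129 + 0.115 + 0.101 + 0.097 = 0.528; P(Genotype=BB | Phenotype=P1) = 0.097/0.528 = 0.18371.
P(Phenotype=P3) = 0.021 + 0.008 + 0.053 + 0.024 + 0.050 = 0.156; P(Genotype=BB | Phenotype=P3) = 0.050/0.156 = 0.32051.
Difference = -0.1368.

-0.1368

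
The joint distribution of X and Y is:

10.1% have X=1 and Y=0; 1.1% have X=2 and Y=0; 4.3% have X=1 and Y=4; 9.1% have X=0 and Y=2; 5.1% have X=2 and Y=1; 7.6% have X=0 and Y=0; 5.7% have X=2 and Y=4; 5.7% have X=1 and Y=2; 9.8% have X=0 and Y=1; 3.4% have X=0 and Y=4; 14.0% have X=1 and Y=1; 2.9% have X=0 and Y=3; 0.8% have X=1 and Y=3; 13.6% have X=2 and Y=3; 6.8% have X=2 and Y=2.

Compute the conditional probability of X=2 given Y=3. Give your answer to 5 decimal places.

0.78613

P(Y=3) = 0.029 + 0.008 + 0.136 = 0.173.
P(X=2 | Y=3) = 0.136/0.173 = 0.78613.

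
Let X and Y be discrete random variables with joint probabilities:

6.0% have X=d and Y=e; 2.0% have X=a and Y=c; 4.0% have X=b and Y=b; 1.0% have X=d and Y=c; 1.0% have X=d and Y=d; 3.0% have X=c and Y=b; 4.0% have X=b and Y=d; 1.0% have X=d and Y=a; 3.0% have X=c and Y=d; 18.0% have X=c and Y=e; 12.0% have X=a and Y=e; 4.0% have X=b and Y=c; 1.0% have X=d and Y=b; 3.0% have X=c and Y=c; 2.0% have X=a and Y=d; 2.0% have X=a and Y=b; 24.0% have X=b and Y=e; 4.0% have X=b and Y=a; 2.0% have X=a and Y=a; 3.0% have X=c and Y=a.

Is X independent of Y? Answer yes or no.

yes

Every cell satisfies P(X,Y) = P(X)·P(Y). For instance P(X=d) = 0.100, P(Y=c) = 0.100, and 0.100×0.100 = 0.010 matches the joint entry. So X and Y are independent.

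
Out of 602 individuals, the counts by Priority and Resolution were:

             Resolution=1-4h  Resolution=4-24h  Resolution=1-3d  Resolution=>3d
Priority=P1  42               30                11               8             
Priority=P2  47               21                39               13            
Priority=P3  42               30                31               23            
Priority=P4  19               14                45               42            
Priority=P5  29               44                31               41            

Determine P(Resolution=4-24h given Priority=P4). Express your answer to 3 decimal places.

0.117

Total with Priority=P4: 19 + 14 + 45 + 42 = 120.
P(Resolution=4-24h | Priority=P4) = 14/120 = 0.117.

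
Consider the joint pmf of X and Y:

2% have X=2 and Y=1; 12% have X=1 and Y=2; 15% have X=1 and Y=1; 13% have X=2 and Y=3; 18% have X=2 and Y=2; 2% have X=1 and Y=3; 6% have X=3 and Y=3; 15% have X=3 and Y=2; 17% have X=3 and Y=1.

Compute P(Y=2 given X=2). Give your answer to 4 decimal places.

0.5455

P(X=2) = 0.02 + 0.18 + 0.13 = 0.33.
P(Y=2 | X=2) = 0.18/0.33 = 0.5455.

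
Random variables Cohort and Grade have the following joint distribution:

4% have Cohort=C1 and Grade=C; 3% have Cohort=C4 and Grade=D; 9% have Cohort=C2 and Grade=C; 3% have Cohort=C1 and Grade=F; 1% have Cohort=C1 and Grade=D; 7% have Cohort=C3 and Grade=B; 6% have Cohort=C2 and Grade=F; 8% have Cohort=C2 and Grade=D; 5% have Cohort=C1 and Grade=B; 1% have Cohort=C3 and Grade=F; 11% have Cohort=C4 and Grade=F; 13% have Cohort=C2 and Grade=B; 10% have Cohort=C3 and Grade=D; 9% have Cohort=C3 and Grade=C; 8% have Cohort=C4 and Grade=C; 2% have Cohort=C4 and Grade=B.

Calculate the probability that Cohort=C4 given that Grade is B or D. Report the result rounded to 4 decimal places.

0.1020

P(Grade=B) = 0.05 + 0.13 + 0.07 + 0.02 = 0.27.
P(Grade=D) = 0.01 + 0.08 + 0.10 + 0.03 = 0.22.
P(Grade ∈ {B, D}) = 0.27 + 0.22 = 0.49; P(Cohort=C4, Grade ∈ {B, D}) = 0.02 + 0.03 = 0.05.
P(Cohort=C4 | Grade ∈ {B, D}) = 0.05/0.49 = 0.1020.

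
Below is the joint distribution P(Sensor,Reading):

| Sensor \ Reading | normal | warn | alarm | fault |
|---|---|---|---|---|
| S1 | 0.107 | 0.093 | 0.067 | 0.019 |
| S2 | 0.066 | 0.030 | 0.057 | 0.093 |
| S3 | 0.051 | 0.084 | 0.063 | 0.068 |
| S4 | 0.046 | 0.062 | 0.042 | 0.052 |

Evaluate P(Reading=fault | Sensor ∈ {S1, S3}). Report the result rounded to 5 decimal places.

0.15761

P(Sensor=S1) = 0.107 + 0.093 + 0.067 + 0.019 = 0.286.
P(Sensor=S3) = 0.051 + 0.084 + 0.063 + 0.068 = 0.266.
P(Sensor ∈ {S1, S3}) = 0.286 + 0.266 = 0.552; P(Reading=fault, Sensor ∈ {S1, S3}) = 0.019 + 0.068 = 0.087.
P(Reading=fault | Sensor ∈ {S1, S3}) = 0.087/0.552 = 0.15761.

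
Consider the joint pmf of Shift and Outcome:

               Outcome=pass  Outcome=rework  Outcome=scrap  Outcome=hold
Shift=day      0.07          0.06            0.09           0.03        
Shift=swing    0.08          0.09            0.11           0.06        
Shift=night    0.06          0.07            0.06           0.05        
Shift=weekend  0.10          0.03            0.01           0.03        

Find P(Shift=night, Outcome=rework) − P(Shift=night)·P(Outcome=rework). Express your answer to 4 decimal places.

0.0100

P(Shift=night) = 0.06 + 0.07 + 0.06 + 0.05 = 0.24.
P(Outcome=rework) = 0.06 + 0.09 + 0.07 + 0.03 = 0.25.
P(Shift=night, Outcome=rework) − P(Shift=night)P(Outcome=rework) = 0.07 − 0.24×0.25 = 0.0100.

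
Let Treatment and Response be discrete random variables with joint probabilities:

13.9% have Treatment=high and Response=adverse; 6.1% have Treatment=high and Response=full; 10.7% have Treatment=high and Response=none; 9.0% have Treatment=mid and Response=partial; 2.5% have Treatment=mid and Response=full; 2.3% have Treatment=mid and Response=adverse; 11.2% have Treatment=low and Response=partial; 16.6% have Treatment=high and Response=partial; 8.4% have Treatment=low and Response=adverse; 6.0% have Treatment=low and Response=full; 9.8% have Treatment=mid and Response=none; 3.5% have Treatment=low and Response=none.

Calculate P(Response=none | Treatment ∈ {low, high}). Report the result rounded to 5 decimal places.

P(Treatment=low) = 0.035 + 0.112 + 0.060 + 0.084 = 0.291.
P(Treatment=high) = 0.107 + 0.166 + 0.061 + 0.139 = 0.473.
P(Treatment ∈ {low, high}) = 0.291 + 0.473 = 0.764; P(Response=none, Treatment ∈ {low, high}) = 0.035 + 0.107 = 0.142.
P(Response=none | Treatment ∈ {low, high}) = 0.142/0.764 = 0.18586.

0.18586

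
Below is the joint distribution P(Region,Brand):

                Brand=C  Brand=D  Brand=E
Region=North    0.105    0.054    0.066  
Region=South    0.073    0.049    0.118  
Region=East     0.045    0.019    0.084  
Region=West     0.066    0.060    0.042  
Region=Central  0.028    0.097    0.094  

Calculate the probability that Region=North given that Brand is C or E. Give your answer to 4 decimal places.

P(Brand=C) = 0.105 + 0.073 + 0.045 + 0.066 + 0.028 = 0.317.
P(Brand=E) = 0.066 + 0.118 + 0.084 + 0.042 + 0.094 = 0.404.
P(Brand ∈ {C, E}) = 0.317 + 0.404 = 0.721; P(Region=North, Brand ∈ {C, E}) = 0.105 + 0.066 = 0.171.
P(Region=North | Brand ∈ {C, E}) = 0.171/0.721 = 0.2372.

0.2372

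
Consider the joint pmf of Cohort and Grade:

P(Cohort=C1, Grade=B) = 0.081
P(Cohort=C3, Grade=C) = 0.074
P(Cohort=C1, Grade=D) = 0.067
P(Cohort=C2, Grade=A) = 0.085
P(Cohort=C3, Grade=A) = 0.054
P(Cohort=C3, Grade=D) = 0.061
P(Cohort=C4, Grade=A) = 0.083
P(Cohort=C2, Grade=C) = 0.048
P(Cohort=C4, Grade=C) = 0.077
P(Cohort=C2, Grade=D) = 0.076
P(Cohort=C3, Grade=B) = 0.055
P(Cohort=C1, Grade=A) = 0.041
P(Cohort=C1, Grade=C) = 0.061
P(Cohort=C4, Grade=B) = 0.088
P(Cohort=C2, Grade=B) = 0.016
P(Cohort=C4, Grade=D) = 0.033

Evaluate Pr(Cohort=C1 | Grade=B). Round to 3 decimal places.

0.338

P(Grade=B) = 0.081 + 0.016 + 0.055 + 0.088 = 0.240.
P(Cohort=C1 | Grade=B) = 0.081/0.240 = 0.338.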